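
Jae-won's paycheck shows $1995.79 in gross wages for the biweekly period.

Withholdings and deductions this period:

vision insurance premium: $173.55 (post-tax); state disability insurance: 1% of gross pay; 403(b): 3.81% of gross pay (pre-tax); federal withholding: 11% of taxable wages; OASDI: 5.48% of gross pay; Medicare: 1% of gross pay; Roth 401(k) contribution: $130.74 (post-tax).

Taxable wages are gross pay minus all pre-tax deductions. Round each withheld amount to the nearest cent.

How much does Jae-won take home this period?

$1255.00

403(b): $1995.79 × 0.0381 = $76.04
Taxable wages = $1995.79 − $76.04 = $1919.75
Federal withholding: $1919.75 × 0.11 = $211.17
State disability insurance: $1995.79 × 0.01 = $19.96
Medicare: $1995.79 × 0.01 = $19.96
OASDI: $1995.79 × 0.0548 = $109.37
Roth 401(k) contribution: $130.74
Vision insurance premium: $173.55
Total deductions = $76.04 + $211.17 + $19.96 + $19.96 + $109.37 + $130.74 + $173.55 = $740.79
Net pay = $1995.79 − $740.79 = $1255.00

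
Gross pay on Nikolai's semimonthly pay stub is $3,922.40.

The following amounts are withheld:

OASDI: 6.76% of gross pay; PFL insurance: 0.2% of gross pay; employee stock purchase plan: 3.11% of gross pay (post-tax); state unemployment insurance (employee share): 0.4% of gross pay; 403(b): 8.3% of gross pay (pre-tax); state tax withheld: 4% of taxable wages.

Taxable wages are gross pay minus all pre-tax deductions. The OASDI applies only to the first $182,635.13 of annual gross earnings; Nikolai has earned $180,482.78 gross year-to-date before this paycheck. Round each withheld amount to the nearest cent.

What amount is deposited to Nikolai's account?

$3,161.95

403(b): $3,922.40 × 0.083 = $325.56
Taxable wages = $3,922.40 − $325.56 = $3,596.84
State tax withheld: $3,596.84 × 0.04 = $143.87
OASDI: only $182,635.13 − $180,482.78 = $2,152.35 of this check is subject → $2,152.35 × 0.0676 = $145.50
PFL insurance: $3,922.40 × 0.002 = $7.84
State unemployment insurance (employee share): $3,922.40 × 0.004 = $15.69
Employee stock purchase plan: $3,922.40 × 0.0311 = $121.99
Total deductions = $325.56 + $143.87 + $145.50 + $7.84 + $15.69 + $121.99 = $760.45
Net pay = $3,922.40 − $760.45 = $3,161.95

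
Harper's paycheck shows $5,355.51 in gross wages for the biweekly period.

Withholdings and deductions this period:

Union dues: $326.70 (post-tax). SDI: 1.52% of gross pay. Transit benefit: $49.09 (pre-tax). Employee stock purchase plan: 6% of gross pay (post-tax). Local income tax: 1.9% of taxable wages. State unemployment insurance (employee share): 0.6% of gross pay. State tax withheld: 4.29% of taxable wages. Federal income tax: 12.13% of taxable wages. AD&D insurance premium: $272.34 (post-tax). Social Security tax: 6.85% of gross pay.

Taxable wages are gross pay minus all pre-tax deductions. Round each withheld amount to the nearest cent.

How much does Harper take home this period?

Transit benefit: $49.09
Taxable wages = $5,355.51 − $49.09 = $5,306.42
State tax withheld: $5,306.42 × 0.0429 = $227.65
Federal income tax: $5,306.42 × 0.1213 = $643.67
Local income tax: $5,306.42 × 0.019 = $100.82
State unemployment insurance (employee share): $5,355.51 × 0.006 = $32.13
Social Security tax: $5,355.51 × 0.0685 = $366.85
SDI: $5,355.51 × 0.0152 = $81.40
AD&D insurance premium: $272.34
Employee stock purchase plan: $5,355.51 × 0.06 = $321.33
Union dues: $326.70
Total deductions = $49.09 + $227.65 + $643.67 + $100.82 + $32.13 + $366.85 + $81.40 + $272.34 + $321.33 + $326.70 = $2,421.98
Net pay = $5,355.51 − $2,421.98 = $2,933.53

$2,933.53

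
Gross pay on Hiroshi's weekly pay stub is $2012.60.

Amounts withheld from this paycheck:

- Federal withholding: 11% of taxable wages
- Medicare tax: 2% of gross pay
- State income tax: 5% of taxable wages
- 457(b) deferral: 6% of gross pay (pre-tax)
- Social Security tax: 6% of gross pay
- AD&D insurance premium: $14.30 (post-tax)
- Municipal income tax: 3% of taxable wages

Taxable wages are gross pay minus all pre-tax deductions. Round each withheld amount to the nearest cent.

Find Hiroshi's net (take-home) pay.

457(b) deferral: $2012.60 × 0.06 = $120.76
Taxable wages = $2012.60 − $120.76 = $1891.84
Municipal income tax: $1891.84 × 0.03 = $56.76
State income tax: $1891.84 × 0.05 = $94.59
Federal withholding: $1891.84 × 0.11 = $208.10
Social Security tax: $2012.60 × 0.06 = $120.76
Medicare tax: $2012.60 × 0.02 = $40.25
AD&D insurance premium: $14.30
Total deductions = $120.76 + $56.76 + $94.59 + $208.10 + $120.76 + $40.25 + $14.30 = $655.52
Net pay = $2012.60 − $655.52 = $1357.08

$1357.08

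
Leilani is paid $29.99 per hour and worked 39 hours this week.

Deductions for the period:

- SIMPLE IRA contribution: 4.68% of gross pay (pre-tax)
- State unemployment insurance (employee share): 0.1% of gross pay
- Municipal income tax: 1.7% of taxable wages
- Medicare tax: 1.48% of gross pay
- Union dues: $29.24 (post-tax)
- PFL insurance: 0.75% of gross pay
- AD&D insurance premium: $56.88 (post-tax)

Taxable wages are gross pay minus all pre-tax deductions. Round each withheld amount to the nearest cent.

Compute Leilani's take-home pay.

$982.55

Gross pay: 39 × $29.99 = $1,169.61
SIMPLE IRA contribution: $1,169.61 × 0.0468 = $54.74
Taxable wages = $1,169.61 − $54.74 = $1,114.87
Municipal income tax: $1,114.87 × 0.017 = $18.95
PFL insurance: $1,169.61 × 0.0075 = $8.77
Medicare tax: $1,169.61 × 0.0148 = $17.31
State unemployment insurance (employee share): $1,169.61 × 0.001 = $1.17
Union dues: $29.24
AD&D insurance premium: $56.88
Total deductions = $54.74 + $18.95 + $8.77 + $17.31 + $1.17 + $29.24 + $56.88 = $187.06
Net pay = $1,169.61 − $187.06 = $982.55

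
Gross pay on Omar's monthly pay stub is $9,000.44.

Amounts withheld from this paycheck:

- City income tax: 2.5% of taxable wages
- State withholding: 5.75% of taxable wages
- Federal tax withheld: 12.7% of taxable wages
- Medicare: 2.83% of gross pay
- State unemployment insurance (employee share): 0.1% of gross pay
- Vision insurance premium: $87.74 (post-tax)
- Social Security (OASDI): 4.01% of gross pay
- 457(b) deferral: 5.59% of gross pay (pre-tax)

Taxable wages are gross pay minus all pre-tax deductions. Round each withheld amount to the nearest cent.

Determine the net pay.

457(b) deferral: $9,000.44 × 0.0559 = $503.12
Taxable wages = $9,000.44 − $503.12 = $8,497.32
City income tax: $8,497.32 × 0.025 = $212.43
Federal tax withheld: $8,497.32 × 0.127 = $1,079.16
State withholding: $8,497.32 × 0.0575 = $488.60
State unemployment insurance (employee share): $9,000.44 × 0.001 = $9.00
Medicare: $9,000.44 × 0.0283 = $254.71
Social Security (OASDI): $9,000.44 × 0.0401 = $360.92
Vision insurance premium: $87.74
Total deductions = $503.12 + $212.43 + $1,079.16 + $488.60 + $9.00 + $254.71 + $360.92 + $87.74 = $2,995.68
Net pay = $9,000.44 − $2,995.68 = $6,004.76

$6,004.76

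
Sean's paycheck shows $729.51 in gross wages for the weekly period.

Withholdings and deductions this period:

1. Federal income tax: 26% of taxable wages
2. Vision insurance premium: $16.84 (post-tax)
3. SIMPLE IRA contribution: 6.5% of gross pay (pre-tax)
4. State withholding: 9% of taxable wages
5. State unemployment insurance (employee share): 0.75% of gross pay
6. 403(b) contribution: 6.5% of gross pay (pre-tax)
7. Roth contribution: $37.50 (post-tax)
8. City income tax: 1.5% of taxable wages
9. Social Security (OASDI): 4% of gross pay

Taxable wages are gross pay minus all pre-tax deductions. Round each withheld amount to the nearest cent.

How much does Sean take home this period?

SIMPLE IRA contribution: $729.51 × 0.065 = $47.42
403(b) contribution: $729.51 × 0.065 = $47.42
Pre-tax total = $47.42 + $47.42 = $94.84
Taxable wages = $729.51 − $94.84 = $634.67
Federal income tax: $634.67 × 0.26 = $165.01
State withholding: $634.67 × 0.09 = $57.12
City income tax: $634.67 × 0.015 = $9.52
Social Security (OASDI): $729.51 × 0.04 = $29.18
State unemployment insurance (employee share): $729.51 × 0.0075 = $5.47
Vision insurance premium: $16.84
Roth contribution: $37.50
Total deductions = $47.42 + $47.42 + $165.01 + $57.12 + $9.52 + $29.18 + $5.47 + $16.84 + $37.50 = $415.48
Net pay = $729.51 − $415.48 = $314.03

$314.03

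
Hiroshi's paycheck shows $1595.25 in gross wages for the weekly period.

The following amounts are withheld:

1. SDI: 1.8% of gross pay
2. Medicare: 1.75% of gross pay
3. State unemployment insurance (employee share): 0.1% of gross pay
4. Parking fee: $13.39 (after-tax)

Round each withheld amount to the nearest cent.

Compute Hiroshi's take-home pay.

$1523.63

SDI: $1595.25 × 0.018 = $28.71
State unemployment insurance (employee share): $1595.25 × 0.001 = $1.60
Medicare: $1595.25 × 0.0175 = $27.92
Parking fee: $13.39
Total deductions = $28.71 + $1.60 + $27.92 + $13.39 = $71.62
Net pay = $1595.25 − $71.62 = $1523.63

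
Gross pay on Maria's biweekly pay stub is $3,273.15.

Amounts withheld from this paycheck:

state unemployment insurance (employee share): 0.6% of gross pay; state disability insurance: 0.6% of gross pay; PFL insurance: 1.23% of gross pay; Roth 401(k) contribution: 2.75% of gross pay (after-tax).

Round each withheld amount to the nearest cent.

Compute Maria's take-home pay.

$3,103.60

State disability insurance: $3,273.15 × 0.006 = $19.64
State unemployment insurance (employee share): $3,273.15 × 0.006 = $19.64
PFL insurance: $3,273.15 × 0.0123 = $40.26
Roth 401(k) contribution: $3,273.15 × 0.0275 = $90.01
Total deductions = $19.64 + $19.64 + $40.26 + $90.01 = $169.55
Net pay = $3,273.15 − $169.55 = $3,103.60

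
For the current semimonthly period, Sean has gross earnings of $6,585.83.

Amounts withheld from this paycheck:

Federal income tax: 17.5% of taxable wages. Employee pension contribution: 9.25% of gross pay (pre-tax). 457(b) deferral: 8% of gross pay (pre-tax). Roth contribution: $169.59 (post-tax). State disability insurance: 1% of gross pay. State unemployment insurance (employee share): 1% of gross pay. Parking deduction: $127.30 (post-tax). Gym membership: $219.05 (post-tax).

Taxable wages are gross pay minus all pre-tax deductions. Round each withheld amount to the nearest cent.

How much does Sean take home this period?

Employee pension contribution: $6,585.83 × 0.0925 = $609.19
457(b) deferral: $6,585.83 × 0.08 = $526.87
Pre-tax total = $609.19 + $526.87 = $1,136.06
Taxable wages = $6,585.83 − $1,136.06 = $5,449.77
Federal income tax: $5,449.77 × 0.175 = $953.71
State disability insurance: $6,585.83 × 0.01 = $65.86
State unemployment insurance (employee share): $6,585.83 × 0.01 = $65.86
Roth contribution: $169.59
Gym membership: $219.05
Parking deduction: $127.30
Total deductions = $609.19 + $526.87 + $953.71 + $65.86 + $65.86 + $169.59 + $219.05 + $127.30 = $2,737.43
Net pay = $6,585.83 − $2,737.43 = $3,848.40

$3,848.40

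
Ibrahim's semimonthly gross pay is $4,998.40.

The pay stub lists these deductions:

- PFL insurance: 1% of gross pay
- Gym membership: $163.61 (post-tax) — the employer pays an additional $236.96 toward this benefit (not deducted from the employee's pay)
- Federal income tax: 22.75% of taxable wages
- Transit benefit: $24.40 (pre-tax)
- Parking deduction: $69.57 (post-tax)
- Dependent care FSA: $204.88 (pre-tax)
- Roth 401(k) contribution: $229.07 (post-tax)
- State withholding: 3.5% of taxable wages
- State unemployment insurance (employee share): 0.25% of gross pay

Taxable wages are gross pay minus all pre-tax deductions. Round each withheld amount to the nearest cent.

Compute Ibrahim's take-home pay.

Dependent care FSA: $204.88
Transit benefit: $24.40
Pre-tax total = $204.88 + $24.40 = $229.28
Taxable wages = $4,998.40 − $229.28 = $4,769.12
State withholding: $4,769.12 × 0.035 = $166.92
Federal income tax: $4,769.12 × 0.2275 = $1,084.97
State unemployment insurance (employee share): $4,998.40 × 0.0025 = $12.50
PFL insurance: $4,998.40 × 0.01 = $49.98
Gym membership: $163.61
Roth 401(k) contribution: $229.07
Parking deduction: $69.57
(Employer's $236.96 toward gym membership is not withheld from the employee.)
Total deductions = $204.88 + $24.40 + $166.92 + $1,084.97 + $12.50 + $49.98 + $163.61 + $229.07 + $69.57 = $2,005.90
Net pay = $4,998.40 − $2,005.90 = $2,992.50

$2,992.50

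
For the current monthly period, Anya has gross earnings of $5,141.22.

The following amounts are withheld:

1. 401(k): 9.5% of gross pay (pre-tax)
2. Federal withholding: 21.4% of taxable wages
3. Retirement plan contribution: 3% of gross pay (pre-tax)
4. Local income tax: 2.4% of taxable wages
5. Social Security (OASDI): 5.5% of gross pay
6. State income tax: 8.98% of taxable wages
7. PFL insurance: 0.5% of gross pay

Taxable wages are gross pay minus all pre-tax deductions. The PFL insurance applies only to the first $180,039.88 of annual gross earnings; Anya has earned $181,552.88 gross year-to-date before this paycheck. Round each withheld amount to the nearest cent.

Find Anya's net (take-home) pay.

$2,741.16

401(k): $5,141.22 × 0.095 = $488.42
Retirement plan contribution: $5,141.22 × 0.03 = $154.24
Pre-tax total = $488.42 + $154.24 = $642.66
Taxable wages = $5,141.22 − $642.66 = $4,498.56
State income tax: $4,498.56 × 0.0898 = $403.97
Federal withholding: $4,498.56 × 0.214 = $962.69
Local income tax: $4,498.56 × 0.024 = $107.97
PFL insurance: annual cap $180,039.88 already reached (YTD $181,552.88), so $0.00
Social Security (OASDI): $5,141.22 × 0.055 = $282.77
Total deductions = $488.42 + $154.24 + $403.97 + $962.69 + $107.97 + $0.00 + $282.77 = $2,400.06
Net pay = $5,141.22 − $2,400.06 = $2,741.16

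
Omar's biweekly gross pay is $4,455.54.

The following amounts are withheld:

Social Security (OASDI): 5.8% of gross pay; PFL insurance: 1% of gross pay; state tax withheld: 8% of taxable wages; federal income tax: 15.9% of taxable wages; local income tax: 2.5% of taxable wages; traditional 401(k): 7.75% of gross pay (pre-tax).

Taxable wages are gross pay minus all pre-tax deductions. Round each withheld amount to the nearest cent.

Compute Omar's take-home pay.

$2,722.15

Traditional 401(k): $4,455.54 × 0.0775 = $345.30
Taxable wages = $4,455.54 − $345.30 = $4,110.24
Local income tax: $4,110.24 × 0.025 = $102.76
State tax withheld: $4,110.24 × 0.08 = $328.82
Federal income tax: $4,110.24 × 0.159 = $653.53
Social Security (OASDI): $4,455.54 × 0.058 = $258.42
PFL insurance: $4,455.54 × 0.01 = $44.56
Total deductions = $345.30 + $102.76 + $328.82 + $653.53 + $258.42 + $44.56 = $1,733.39
Net pay = $4,455.54 − $1,733.39 = $2,722.15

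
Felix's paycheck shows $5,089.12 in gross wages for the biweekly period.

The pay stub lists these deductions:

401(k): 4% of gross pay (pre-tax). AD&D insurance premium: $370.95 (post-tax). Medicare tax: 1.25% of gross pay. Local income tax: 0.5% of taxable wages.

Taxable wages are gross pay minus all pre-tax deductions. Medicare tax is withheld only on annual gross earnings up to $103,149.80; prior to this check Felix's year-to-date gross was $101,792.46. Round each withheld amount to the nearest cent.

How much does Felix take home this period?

401(k): $5,089.12 × 0.04 = $203.56
Taxable wages = $5,089.12 − $203.56 = $4,885.56
Local income tax: $4,885.56 × 0.005 = $24.43
Medicare tax: only $103,149.80 − $101,792.46 = $1,357.34 of this check is subject → $1,357.34 × 0.0125 = $16.97
AD&D insurance premium: $370.95
Total deductions = $203.56 + $24.43 + $16.97 + $370.95 = $615.91
Net pay = $5,089.12 − $615.91 = $4,473.21

$4,473.21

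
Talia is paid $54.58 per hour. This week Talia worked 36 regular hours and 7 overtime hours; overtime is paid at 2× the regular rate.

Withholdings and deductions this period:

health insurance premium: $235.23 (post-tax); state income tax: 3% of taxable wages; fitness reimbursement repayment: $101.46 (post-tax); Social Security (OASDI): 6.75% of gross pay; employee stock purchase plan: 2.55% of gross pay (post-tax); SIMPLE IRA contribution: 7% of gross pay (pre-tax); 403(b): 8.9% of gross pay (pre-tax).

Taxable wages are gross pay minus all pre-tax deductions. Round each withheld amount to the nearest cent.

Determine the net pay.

Regular pay: 36 × $54.58 = $1,964.88
Overtime pay: 7 × $54.58 × 2 = $764.12
Gross pay = $1,964.88 + $764.12 = $2,729.00
403(b): $2,729.00 × 0.089 = $242.88
SIMPLE IRA contribution: $2,729.00 × 0.07 = $191.03
Pre-tax total = $242.88 + $191.03 = $433.91
Taxable wages = $2,729.00 − $433.91 = $2,295.09
State income tax: $2,295.09 × 0.03 = $68.85
Social Security (OASDI): $2,729.00 × 0.0675 = $184.21
Fitness reimbursement repayment: $101.46
Health insurance premium: $235.23
Employee stock purchase plan: $2,729.00 × 0.0255 = $69.59
Total deductions = $242.88 + $191.03 + $68.85 + $184.21 + $101.46 + $235.23 + $69.59 = $1,093.25
Net pay = $2,729.00 − $1,093.25 = $1,635.75

$1,635.75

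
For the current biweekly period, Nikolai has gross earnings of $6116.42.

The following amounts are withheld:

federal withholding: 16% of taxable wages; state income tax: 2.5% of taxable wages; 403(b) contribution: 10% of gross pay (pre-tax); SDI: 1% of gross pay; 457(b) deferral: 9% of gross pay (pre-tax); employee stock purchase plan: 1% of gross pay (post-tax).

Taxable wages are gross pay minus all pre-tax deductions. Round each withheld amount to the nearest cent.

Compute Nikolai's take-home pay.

$3915.43

403(b) contribution: $6116.42 × 0.1 = $611.64
457(b) deferral: $6116.42 × 0.09 = $550.48
Pre-tax total = $611.64 + $550.48 = $1162.12
Taxable wages = $6116.42 − $1162.12 = $4954.30
State income tax: $4954.30 × 0.025 = $123.86
Federal withholding: $4954.30 × 0.16 = $792.69
SDI: $6116.42 × 0.01 = $61.16
Employee stock purchase plan: $6116.42 × 0.01 = $61.16
Total deductions = $611.64 + $550.48 + $123.86 + $792.69 + $61.16 + $61.16 = $2200.99
Net pay = $6116.42 − $2200.99 = $3915.43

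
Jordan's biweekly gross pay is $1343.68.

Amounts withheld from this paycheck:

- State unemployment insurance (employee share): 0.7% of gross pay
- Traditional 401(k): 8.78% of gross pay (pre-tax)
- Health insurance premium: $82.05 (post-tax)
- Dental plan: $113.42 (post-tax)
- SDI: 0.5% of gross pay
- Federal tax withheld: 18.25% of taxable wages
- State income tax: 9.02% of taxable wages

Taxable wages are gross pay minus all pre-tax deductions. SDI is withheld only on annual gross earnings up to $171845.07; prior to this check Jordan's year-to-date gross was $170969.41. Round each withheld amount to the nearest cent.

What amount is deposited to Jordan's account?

Traditional 401(k): $1343.68 × 0.0878 = $117.98
Taxable wages = $1343.68 − $117.98 = $1225.70
Federal tax withheld: $1225.70 × 0.1825 = $223.69
State income tax: $1225.70 × 0.0902 = $110.56
SDI: only $171845.07 − $170969.41 = $875.66 of this check is subject → $875.66 × 0.005 = $4.38
State unemployment insurance (employee share): $1343.68 × 0.007 = $9.41
Dental plan: $113.42
Health insurance premium: $82.05
Total deductions = $117.98 + $223.69 + $110.56 + $4.38 + $9.41 + $113.42 + $82.05 = $661.49
Net pay = $1343.68 − $661.49 = $682.19

$682.19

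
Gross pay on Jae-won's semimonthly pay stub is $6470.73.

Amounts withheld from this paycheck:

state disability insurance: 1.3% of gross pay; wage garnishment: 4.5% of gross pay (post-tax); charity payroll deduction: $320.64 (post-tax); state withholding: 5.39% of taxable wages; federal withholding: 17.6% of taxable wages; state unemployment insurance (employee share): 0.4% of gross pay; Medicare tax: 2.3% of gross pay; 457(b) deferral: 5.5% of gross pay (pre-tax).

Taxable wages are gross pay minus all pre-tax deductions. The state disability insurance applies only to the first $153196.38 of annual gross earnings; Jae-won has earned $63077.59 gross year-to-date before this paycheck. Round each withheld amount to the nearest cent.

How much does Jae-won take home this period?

457(b) deferral: $6470.73 × 0.055 = $355.89
Taxable wages = $6470.73 − $355.89 = $6114.84
Federal withholding: $6114.84 × 0.176 = $1076.21
State withholding: $6114.84 × 0.0539 = $329.59
State unemployment insurance (employee share): $6470.73 × 0.004 = $25.88
State disability insurance: cap not yet reached, full $6470.73 is subject → $6470.73 × 0.013 = $84.12
Medicare tax: $6470.73 × 0.023 = $148.83
Wage garnishment: $6470.73 × 0.045 = $291.18
Charity payroll deduction: $320.64
Total deductions = $355.89 + $1076.21 + $329.59 + $25.88 + $84.12 + $148.83 + $291.18 + $320.64 = $2632.34
Net pay = $6470.73 − $2632.34 = $3838.39

$3838.39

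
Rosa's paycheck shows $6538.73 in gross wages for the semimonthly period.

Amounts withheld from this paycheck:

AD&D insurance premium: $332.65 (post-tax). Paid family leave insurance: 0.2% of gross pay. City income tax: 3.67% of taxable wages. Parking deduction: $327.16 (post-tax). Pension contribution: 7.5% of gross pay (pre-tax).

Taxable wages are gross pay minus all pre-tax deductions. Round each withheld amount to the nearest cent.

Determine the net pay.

Pension contribution: $6538.73 × 0.075 = $490.40
Taxable wages = $6538.73 − $490.40 = $6048.33
City income tax: $6048.33 × 0.0367 = $221.97
Paid family leave insurance: $6538.73 × 0.002 = $13.08
AD&D insurance premium: $332.65
Parking deduction: $327.16
Total deductions = $490.40 + $221.97 + $13.08 + $332.65 + $327.16 = $1385.26
Net pay = $6538.73 − $1385.26 = $5153.47

$5153.47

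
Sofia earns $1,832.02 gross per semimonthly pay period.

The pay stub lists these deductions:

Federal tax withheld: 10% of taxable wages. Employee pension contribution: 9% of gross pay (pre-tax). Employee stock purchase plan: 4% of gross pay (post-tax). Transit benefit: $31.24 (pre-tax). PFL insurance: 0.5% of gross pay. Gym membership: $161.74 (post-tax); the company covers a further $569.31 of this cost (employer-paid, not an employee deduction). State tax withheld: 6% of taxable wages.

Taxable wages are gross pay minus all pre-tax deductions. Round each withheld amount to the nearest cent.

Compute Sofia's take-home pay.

$1,129.98

Transit benefit: $31.24
Employee pension contribution: $1,832.02 × 0.09 = $164.88
Pre-tax total = $31.24 + $164.88 = $196.12
Taxable wages = $1,832.02 − $196.12 = $1,635.90
Federal tax withheld: $1,635.90 × 0.1 = $163.59
State tax withheld: $1,635.90 × 0.06 = $98.15
PFL insurance: $1,832.02 × 0.005 = $9.16
Employee stock purchase plan: $1,832.02 × 0.04 = $73.28
Gym membership: $161.74
(Employer's $569.31 toward gym membership is not withheld from the employee.)
Total deductions = $31.24 + $164.88 + $163.59 + $98.15 + $9.16 + $73.28 + $161.74 = $702.04
Net pay = $1,832.02 − $702.04 = $1,129.98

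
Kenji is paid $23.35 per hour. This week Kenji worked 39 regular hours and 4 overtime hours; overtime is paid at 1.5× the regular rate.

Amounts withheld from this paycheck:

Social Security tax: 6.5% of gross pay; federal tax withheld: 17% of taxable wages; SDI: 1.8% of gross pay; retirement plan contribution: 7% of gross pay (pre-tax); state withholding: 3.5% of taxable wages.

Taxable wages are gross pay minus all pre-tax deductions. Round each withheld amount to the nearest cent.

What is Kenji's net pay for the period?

$689.67

Regular pay: 39 × $23.35 = $910.65
Overtime pay: 4 × $23.35 × 1.5 = $140.10
Gross pay = $910.65 + $140.10 = $1,050.75
Retirement plan contribution: $1,050.75 × 0.07 = $73.55
Taxable wages = $1,050.75 − $73.55 = $977.20
Federal tax withheld: $977.20 × 0.17 = $166.12
State withholding: $977.20 × 0.035 = $34.20
Social Security tax: $1,050.75 × 0.065 = $68.30
SDI: $1,050.75 × 0.018 = $18.91
Total deductions = $73.55 + $166.12 + $34.20 + $68.30 + $18.91 = $361.08
Net pay = $1,050.75 − $361.08 = $689.67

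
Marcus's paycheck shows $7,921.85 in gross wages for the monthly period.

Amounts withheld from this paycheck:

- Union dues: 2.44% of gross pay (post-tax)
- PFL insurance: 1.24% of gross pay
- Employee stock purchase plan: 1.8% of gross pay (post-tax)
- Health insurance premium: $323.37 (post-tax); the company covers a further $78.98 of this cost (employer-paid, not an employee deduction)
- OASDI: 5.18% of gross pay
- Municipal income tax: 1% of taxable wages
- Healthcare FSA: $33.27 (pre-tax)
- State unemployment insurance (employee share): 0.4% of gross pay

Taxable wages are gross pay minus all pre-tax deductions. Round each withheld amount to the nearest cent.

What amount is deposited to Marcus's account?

Healthcare FSA: $33.27
Taxable wages = $7,921.85 − $33.27 = $7,888.58
Municipal income tax: $7,888.58 × 0.01 = $78.89
OASDI: $7,921.85 × 0.0518 = $410.35
PFL insurance: $7,921.85 × 0.0124 = $98.23
State unemployment insurance (employee share): $7,921.85 × 0.004 = $31.69
Health insurance premium: $323.37
Employee stock purchase plan: $7,921.85 × 0.018 = $142.59
Union dues: $7,921.85 × 0.0244 = $193.29
(Employer's $78.98 toward health insurance premium is not withheld from the employee.)
Total deductions = $33.27 + $78.89 + $410.35 + $98.23 + $31.69 + $323.37 + $142.59 + $193.29 = $1,311.68
Net pay = $7,921.85 − $1,311.68 = $6,610.17

$6,610.17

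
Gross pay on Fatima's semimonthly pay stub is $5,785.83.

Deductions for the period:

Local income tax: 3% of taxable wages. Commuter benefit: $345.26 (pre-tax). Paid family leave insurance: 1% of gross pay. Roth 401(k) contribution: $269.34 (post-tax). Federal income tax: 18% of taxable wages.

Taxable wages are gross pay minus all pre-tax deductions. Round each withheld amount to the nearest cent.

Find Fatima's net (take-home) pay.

$3,970.85

Commuter benefit: $345.26
Taxable wages = $5,785.83 − $345.26 = $5,440.57
Federal income tax: $5,440.57 × 0.18 = $979.30
Local income tax: $5,440.57 × 0.03 = $163.22
Paid family leave insurance: $5,785.83 × 0.01 = $57.86
Roth 401(k) contribution: $269.34
Total deductions = $345.26 + $979.30 + $163.22 + $57.86 + $269.34 = $1,814.98
Net pay = $5,785.83 − $1,814.98 = $3,970.85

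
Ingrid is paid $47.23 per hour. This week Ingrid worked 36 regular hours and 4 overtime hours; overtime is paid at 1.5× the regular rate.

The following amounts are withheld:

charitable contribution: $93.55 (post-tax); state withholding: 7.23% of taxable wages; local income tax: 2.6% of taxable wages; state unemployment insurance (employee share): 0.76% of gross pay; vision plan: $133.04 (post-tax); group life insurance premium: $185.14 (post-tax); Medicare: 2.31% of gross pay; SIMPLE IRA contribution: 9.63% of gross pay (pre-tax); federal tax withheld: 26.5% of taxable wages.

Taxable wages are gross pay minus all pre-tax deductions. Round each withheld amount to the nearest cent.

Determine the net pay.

$668.73

Regular pay: 36 × $47.23 = $1,700.28
Overtime pay: 4 × $47.23 × 1.5 = $283.38
Gross pay = $1,700.28 + $283.38 = $1,983.66
SIMPLE IRA contribution: $1,983.66 × 0.0963 = $191.03
Taxable wages = $1,983.66 − $191.03 = $1,792.63
State withholding: $1,792.63 × 0.0723 = $129.61
Federal tax withheld: $1,792.63 × 0.265 = $475.05
Local income tax: $1,792.63 × 0.026 = $46.61
State unemployment insurance (employee share): $1,983.66 × 0.0076 = $15.08
Medicare: $1,983.66 × 0.0231 = $45.82
Group life insurance premium: $185.14
Charitable contribution: $93.55
Vision plan: $133.04
Total deductions = $191.03 + $129.61 + $475.05 + $46.61 + $15.08 + $45.82 + $185.14 + $93.55 + $133.04 = $1,314.93
Net pay = $1,983.66 − $1,314.93 = $668.73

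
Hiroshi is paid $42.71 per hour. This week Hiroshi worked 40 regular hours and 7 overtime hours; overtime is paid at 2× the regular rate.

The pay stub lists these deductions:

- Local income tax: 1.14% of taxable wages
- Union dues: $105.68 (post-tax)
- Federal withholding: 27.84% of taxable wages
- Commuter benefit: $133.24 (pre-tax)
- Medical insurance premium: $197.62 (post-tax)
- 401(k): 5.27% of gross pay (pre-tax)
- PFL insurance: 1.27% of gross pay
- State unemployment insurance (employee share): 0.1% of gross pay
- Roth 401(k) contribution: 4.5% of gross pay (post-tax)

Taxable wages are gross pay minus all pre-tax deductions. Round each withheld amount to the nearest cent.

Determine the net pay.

$1018.33

Regular pay: 40 × $42.71 = $1708.40
Overtime pay: 7 × $42.71 × 2 = $597.94
Gross pay = $1708.40 + $597.94 = $2306.34
Commuter benefit: $133.24
401(k): $2306.34 × 0.0527 = $121.54
Pre-tax total = $133.24 + $121.54 = $254.78
Taxable wages = $2306.34 − $254.78 = $2051.56
Local income tax: $2051.56 × 0.0114 = $23.39
Federal withholding: $2051.56 × 0.2784 = $571.15
PFL insurance: $2306.34 × 0.0127 = $29.29
State unemployment insurance (employee share): $2306.34 × 0.001 = $2.31
Union dues: $105.68
Roth 401(k) contribution: $2306.34 × 0.045 = $103.79
Medical insurance premium: $197.62
Total deductions = $133.24 + $121.54 + $23.39 + $571.15 + $29.29 + $2.31 + $105.68 + $103.79 + $197.62 = $1288.01
Net pay = $2306.34 − $1288.01 = $1018.33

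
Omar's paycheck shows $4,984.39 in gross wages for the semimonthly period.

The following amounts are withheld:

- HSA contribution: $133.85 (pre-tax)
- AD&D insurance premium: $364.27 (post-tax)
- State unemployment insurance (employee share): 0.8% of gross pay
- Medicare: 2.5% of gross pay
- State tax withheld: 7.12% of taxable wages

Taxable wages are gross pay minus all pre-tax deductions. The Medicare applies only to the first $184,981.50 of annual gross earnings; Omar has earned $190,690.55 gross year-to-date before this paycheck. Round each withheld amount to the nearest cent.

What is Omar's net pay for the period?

HSA contribution: $133.85
Taxable wages = $4,984.39 − $133.85 = $4,850.54
State tax withheld: $4,850.54 × 0.0712 = $345.36
State unemployment insurance (employee share): $4,984.39 × 0.008 = $39.88
Medicare: annual cap $184,981.50 already reached (YTD $190,690.55), so $0.00
AD&D insurance premium: $364.27
Total deductions = $133.85 + $345.36 + $39.88 + $0.00 + $364.27 = $883.36
Net pay = $4,984.39 − $883.36 = $4,101.03

$4,101.03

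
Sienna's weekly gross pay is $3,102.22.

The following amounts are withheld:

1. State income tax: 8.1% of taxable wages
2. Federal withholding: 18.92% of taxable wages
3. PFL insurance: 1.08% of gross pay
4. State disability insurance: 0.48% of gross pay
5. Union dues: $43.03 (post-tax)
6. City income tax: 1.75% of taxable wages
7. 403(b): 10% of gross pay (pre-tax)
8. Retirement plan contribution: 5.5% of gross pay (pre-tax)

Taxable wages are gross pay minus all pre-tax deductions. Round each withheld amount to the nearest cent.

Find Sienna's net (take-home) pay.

$1,775.79

Retirement plan contribution: $3,102.22 × 0.055 = $170.62
403(b): $3,102.22 × 0.1 = $310.22
Pre-tax total = $170.62 + $310.22 = $480.84
Taxable wages = $3,102.22 − $480.84 = $2,621.38
State income tax: $2,621.38 × 0.081 = $212.33
Federal withholding: $2,621.38 × 0.1892 = $495.97
City income tax: $2,621.38 × 0.0175 = $45.87
State disability insurance: $3,102.22 × 0.0048 = $14.89
PFL insurance: $3,102.22 × 0.0108 = $33.50
Union dues: $43.03
Total deductions = $170.62 + $310.22 + $212.33 + $495.97 + $45.87 + $14.89 + $33.50 + $43.03 = $1,326.43
Net pay = $3,102.22 − $1,326.43 = $1,775.79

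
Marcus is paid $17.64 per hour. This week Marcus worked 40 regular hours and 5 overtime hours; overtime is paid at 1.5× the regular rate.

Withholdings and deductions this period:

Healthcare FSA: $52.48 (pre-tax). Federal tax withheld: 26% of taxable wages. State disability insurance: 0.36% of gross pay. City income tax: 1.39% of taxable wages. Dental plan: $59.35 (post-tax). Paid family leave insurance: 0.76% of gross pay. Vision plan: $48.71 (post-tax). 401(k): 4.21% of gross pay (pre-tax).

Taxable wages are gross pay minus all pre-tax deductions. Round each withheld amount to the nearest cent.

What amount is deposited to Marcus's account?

$427.22

Regular pay: 40 × $17.64 = $705.60
Overtime pay: 5 × $17.64 × 1.5 = $132.30
Gross pay = $705.60 + $132.30 = $837.90
401(k): $837.90 × 0.0421 = $35.28
Healthcare FSA: $52.48
Pre-tax total = $35.28 + $52.48 = $87.76
Taxable wages = $837.90 − $87.76 = $750.14
Federal tax withheld: $750.14 × 0.26 = $195.04
City income tax: $750.14 × 0.0139 = $10.43
State disability insurance: $837.90 × 0.0036 = $3.02
Paid family leave insurance: $837.90 × 0.0076 = $6.37
Vision plan: $48.71
Dental plan: $59.35
Total deductions = $35.28 + $52.48 + $195.04 + $10.43 + $3.02 + $6.37 + $48.71 + $59.35 = $410.68
Net pay = $837.90 − $410.68 = $427.22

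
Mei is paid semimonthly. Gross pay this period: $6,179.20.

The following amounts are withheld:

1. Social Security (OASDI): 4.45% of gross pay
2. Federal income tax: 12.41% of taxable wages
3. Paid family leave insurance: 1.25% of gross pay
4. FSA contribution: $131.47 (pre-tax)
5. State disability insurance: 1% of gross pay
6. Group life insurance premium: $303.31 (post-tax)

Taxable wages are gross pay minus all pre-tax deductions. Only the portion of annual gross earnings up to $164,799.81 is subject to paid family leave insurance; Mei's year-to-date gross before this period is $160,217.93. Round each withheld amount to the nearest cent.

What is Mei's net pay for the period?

$4,599.87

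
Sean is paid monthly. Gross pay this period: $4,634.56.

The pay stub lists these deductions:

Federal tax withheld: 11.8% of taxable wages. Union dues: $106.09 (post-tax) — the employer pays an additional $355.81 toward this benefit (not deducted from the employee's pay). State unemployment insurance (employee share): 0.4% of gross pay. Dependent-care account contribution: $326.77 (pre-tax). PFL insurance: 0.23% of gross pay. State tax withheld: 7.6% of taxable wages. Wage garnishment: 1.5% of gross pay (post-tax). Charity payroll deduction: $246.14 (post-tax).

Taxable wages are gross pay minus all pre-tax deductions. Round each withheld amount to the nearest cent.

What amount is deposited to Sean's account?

Dependent-care account contribution: $326.77
Taxable wages = $4,634.56 − $326.77 = $4,307.79
Federal tax withheld: $4,307.79 × 0.118 = $508.32
State tax withheld: $4,307.79 × 0.076 = $327.39
State unemployment insurance (employee share): $4,634.56 × 0.004 = $18.54
PFL insurance: $4,634.56 × 0.0023 = $10.66
Wage garnishment: $4,634.56 × 0.015 = $69.52
Union dues: $106.09
Charity payroll deduction: $246.14
(Employer's $355.81 toward union dues is not withheld from the employee.)
Total deductions = $326.77 + $508.32 + $327.39 + $18.54 + $10.66 + $69.52 + $106.09 + $246.14 = $1,613.43
Net pay = $4,634.56 − $1,613.43 = $3,021.13

$3,021.13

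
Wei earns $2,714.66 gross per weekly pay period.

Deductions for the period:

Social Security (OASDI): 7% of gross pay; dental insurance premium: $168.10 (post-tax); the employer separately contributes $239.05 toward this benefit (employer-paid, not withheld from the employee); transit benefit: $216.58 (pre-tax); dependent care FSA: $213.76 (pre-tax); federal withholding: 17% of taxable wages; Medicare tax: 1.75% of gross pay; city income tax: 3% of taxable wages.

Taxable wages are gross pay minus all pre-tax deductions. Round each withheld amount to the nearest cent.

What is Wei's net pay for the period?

$1,421.82

Dependent care FSA: $213.76
Transit benefit: $216.58
Pre-tax total = $213.76 + $216.58 = $430.34
Taxable wages = $2,714.66 − $430.34 = $2,284.32
City income tax: $2,284.32 × 0.03 = $68.53
Federal withholding: $2,284.32 × 0.17 = $388.33
Medicare tax: $2,714.66 × 0.0175 = $47.51
Social Security (OASDI): $2,714.66 × 0.07 = $190.03
Dental insurance premium: $168.10
(Employer's $239.05 toward dental insurance premium is not withheld from the employee.)
Total deductions = $213.76 + $216.58 + $68.53 + $388.33 + $47.51 + $190.03 + $168.10 = $1,292.84
Net pay = $2,714.66 − $1,292.84 = $1,421.82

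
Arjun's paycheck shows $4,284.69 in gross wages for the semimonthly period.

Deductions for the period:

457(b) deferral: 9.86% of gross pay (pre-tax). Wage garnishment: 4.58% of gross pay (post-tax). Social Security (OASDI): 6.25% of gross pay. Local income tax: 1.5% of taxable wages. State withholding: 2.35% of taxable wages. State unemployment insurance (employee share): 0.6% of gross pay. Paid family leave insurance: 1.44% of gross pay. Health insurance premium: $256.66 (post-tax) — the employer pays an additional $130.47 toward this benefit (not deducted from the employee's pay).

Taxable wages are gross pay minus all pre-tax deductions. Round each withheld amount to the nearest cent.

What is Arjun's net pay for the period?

457(b) deferral: $4,284.69 × 0.0986 = $422.47
Taxable wages = $4,284.69 − $422.47 = $3,862.22
Local income tax: $3,862.22 × 0.015 = $57.93
State withholding: $3,862.22 × 0.0235 = $90.76
Social Security (OASDI): $4,284.69 × 0.0625 = $267.79
State unemployment insurance (employee share): $4,284.69 × 0.006 = $25.71
Paid family leave insurance: $4,284.69 × 0.0144 = $61.70
Wage garnishment: $4,284.69 × 0.0458 = $196.24
Health insurance premium: $256.66
(Employer's $130.47 toward health insurance premium is not withheld from the employee.)
Total deductions = $422.47 + $57.93 + $90.76 + $267.79 + $25.71 + $61.70 + $196.24 + $256.66 = $1,379.26
Net pay = $4,284.69 − $1,379.26 = $2,905.43

$2,905.43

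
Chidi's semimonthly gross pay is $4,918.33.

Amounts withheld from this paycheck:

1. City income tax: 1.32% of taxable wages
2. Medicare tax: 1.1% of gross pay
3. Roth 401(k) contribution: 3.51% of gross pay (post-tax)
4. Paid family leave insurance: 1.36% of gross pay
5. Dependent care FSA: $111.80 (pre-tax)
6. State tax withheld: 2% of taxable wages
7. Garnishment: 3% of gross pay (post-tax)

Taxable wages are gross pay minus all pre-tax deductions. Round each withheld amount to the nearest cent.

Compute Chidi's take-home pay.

$4,205.78

Dependent care FSA: $111.80
Taxable wages = $4,918.33 − $111.80 = $4,806.53
State tax withheld: $4,806.53 × 0.02 = $96.13
City income tax: $4,806.53 × 0.0132 = $63.45
Paid family leave insurance: $4,918.33 × 0.0136 = $66.89
Medicare tax: $4,918.33 × 0.011 = $54.10
Roth 401(k) contribution: $4,918.33 × 0.0351 = $172.63
Garnishment: $4,918.33 × 0.03 = $147.55
Total deductions = $111.80 + $96.13 + $63.45 + $66.89 + $54.10 + $172.63 + $147.55 = $712.55
Net pay = $4,918.33 − $712.55 = $4,205.78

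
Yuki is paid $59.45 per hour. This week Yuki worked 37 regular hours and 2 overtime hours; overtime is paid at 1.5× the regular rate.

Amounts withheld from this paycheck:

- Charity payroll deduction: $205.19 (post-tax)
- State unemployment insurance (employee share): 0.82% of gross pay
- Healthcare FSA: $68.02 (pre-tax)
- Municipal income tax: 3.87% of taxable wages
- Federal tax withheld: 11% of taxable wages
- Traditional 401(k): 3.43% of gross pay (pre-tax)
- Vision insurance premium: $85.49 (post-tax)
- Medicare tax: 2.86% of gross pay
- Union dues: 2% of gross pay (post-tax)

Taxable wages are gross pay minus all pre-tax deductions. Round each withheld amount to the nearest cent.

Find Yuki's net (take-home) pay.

Regular pay: 37 × $59.45 = $2,199.65
Overtime pay: 2 × $59.45 × 1.5 = $178.35
Gross pay = $2,199.65 + $178.35 = $2,378.00
Traditional 401(k): $2,378.00 × 0.0343 = $81.57
Healthcare FSA: $68.02
Pre-tax total = $81.57 + $68.02 = $149.59
Taxable wages = $2,378.00 − $149.59 = $2,228.41
Federal tax withheld: $2,228.41 × 0.11 = $245.13
Municipal income tax: $2,228.41 × 0.0387 = $86.24
Medicare tax: $2,378.00 × 0.0286 = $68.01
State unemployment insurance (employee share): $2,378.00 × 0.0082 = $19.50
Charity payroll deduction: $205.19
Union dues: $2,378.00 × 0.02 = $47.56
Vision insurance premium: $85.49
Total deductions = $81.57 + $68.02 + $245.13 + $86.24 + $68.01 + $19.50 + $205.19 + $47.56 + $85.49 = $906.71
Net pay = $2,378.00 − $906.71 = $1,471.29

$1,471.29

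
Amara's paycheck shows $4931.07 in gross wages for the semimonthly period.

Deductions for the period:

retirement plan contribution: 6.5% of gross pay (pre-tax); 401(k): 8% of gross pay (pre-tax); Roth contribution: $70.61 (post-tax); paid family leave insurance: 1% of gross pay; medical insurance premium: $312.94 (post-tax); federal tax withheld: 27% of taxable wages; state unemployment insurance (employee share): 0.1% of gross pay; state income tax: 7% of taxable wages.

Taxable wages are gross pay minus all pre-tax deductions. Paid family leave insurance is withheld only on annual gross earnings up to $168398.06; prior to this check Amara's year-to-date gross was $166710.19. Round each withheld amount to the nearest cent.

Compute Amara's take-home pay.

$2377.24

401(k): $4931.07 × 0.08 = $394.49
Retirement plan contribution: $4931.07 × 0.065 = $320.52
Pre-tax total = $394.49 + $320.52 = $715.01
Taxable wages = $4931.07 − $715.01 = $4216.06
State income tax: $4216.06 × 0.07 = $295.12
Federal tax withheld: $4216.06 × 0.27 = $1138.34
Paid family leave insurance: only $168398.06 − $166710.19 = $1687.87 of this check is subject → $1687.87 × 0.01 = $16.88
State unemployment insurance (employee share): $4931.07 × 0.001 = $4.93
Roth contribution: $70.61
Medical insurance premium: $312.94
Total deductions = $394.49 + $320.52 + $295.12 + $1138.34 + $16.88 + $4.93 + $70.61 + $312.94 = $2553.83
Net pay = $4931.07 − $2553.83 = $2377.24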